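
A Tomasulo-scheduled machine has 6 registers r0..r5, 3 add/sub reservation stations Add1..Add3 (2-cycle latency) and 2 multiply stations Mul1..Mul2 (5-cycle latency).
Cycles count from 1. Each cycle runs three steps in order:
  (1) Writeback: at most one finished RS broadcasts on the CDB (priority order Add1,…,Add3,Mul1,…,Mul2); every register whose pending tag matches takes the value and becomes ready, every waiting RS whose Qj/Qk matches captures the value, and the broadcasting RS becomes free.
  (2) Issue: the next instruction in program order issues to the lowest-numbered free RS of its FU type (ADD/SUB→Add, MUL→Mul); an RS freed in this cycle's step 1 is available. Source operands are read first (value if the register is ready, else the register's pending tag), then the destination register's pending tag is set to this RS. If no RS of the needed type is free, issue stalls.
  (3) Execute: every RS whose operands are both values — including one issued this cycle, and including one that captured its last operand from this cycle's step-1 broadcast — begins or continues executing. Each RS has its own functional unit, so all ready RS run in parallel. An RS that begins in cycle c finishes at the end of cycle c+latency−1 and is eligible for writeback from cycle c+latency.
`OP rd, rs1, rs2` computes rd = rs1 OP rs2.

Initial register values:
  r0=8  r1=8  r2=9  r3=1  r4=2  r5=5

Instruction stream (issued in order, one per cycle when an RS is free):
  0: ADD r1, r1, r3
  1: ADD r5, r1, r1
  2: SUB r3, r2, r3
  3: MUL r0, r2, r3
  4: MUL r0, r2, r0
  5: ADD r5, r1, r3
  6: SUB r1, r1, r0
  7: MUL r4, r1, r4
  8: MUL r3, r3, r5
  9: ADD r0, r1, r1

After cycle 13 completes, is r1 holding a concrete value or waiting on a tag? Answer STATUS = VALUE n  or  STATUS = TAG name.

cycle 1: issue ADD r1<-Add1 // r0:8,r1:Add1,r2:9,r3:1,r4:2,r5:5
cycle 2: issue ADD r5<-Add2 // r0:8,r1:Add1,r2:9,r3:1,r4:2,r5:Add2
cycle 3: CDB Add1=9; issue SUB r3<-Add1 // r0:8,r1:9,r2:9,r3:Add1,r4:2,r5:Add2
cycle 4: issue MUL r0<-Mul1 // r0:Mul1,r1:9,r2:9,r3:Add1,r4:2,r5:Add2
cycle 5: CDB Add1=8; issue MUL r0<-Mul2 // r0:Mul2,r1:9,r2:9,r3:8,r4:2,r5:Add2
cycle 6: CDB Add2=18; issue ADD r5<-Add1 // r0:Mul2,r1:9,r2:9,r3:8,r4:2,r5:Add1
cycle 7: issue SUB r1<-Add2 // r0:Mul2,r1:Add2,r2:9,r3:8,r4:2,r5:Add1
cycle 8: CDB Add1=17; stall // r0:Mul2,r1:Add2,r2:9,r3:8,r4:2,r5:17
cycle 9: stall // r0:Mul2,r1:Add2,r2:9,r3:8,r4:2,r5:17
cycle 10: CDB Mul1=72; issue MUL r4<-Mul1 // r0:Mul2,r1:Add2,r2:9,r3:8,r4:Mul1,r5:17
cycle 11: stall // r0:Mul2,r1:Add2,r2:9,r3:8,r4:Mul1,r5:17
cycle 12: stall // r0:Mul2,r1:Add2,r2:9,r3:8,r4:Mul1,r5:17
cycle 13: stall // r0:Mul2,r1:Add2,r2:9,r3:8,r4:Mul1,r5:17

STATUS = TAG Add2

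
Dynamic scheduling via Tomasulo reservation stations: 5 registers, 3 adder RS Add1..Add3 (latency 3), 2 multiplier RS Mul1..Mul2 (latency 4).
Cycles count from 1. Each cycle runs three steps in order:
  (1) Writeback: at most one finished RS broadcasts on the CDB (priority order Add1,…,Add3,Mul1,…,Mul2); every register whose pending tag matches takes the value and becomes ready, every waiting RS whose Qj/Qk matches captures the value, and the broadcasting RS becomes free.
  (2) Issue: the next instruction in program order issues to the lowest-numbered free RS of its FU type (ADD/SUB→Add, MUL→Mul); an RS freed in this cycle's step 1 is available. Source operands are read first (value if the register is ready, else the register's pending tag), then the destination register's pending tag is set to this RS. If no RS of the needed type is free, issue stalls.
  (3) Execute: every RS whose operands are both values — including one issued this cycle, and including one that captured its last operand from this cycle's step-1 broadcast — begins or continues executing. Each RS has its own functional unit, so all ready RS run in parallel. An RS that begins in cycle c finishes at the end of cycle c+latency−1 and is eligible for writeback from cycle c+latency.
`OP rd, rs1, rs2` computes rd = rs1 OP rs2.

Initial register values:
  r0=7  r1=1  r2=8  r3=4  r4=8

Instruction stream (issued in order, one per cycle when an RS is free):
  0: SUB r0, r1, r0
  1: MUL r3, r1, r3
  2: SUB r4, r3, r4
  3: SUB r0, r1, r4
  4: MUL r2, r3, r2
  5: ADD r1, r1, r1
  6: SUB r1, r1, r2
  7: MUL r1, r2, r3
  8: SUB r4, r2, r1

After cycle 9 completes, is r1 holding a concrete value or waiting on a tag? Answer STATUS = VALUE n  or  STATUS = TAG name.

STATUS = TAG Add2

  c1: issue SUB r0<-Add1  regs: r0:Add1,r1:1,r2:8,r3:4,r4:8
  c2: issue MUL r3<-Mul1  regs: r0:Add1,r1:1,r2:8,r3:Mul1,r4:8
  c3: issue SUB r4<-Add2  regs: r0:Add1,r1:1,r2:8,r3:Mul1,r4:Add2
  c4: CDB Add1=-6; issue SUB r0<-Add1  regs: r0:Add1,r1:1,r2:8,r3:Mul1,r4:Add2
  c5: issue MUL r2<-Mul2  regs: r0:Add1,r1:1,r2:Mul2,r3:Mul1,r4:Add2
  c6: CDB Mul1=4; issue ADD r1<-Add3  regs: r0:Add1,r1:Add3,r2:Mul2,r3:4,r4:Add2
  c7: stall  regs: r0:Add1,r1:Add3,r2:Mul2,r3:4,r4:Add2
  c8: stall  regs: r0:Add1,r1:Add3,r2:Mul2,r3:4,r4:Add2
  c9: CDB Add2=-4; issue SUB r1<-Add2  regs: r0:Add1,r1:Add2,r2:Mul2,r3:4,r4:-4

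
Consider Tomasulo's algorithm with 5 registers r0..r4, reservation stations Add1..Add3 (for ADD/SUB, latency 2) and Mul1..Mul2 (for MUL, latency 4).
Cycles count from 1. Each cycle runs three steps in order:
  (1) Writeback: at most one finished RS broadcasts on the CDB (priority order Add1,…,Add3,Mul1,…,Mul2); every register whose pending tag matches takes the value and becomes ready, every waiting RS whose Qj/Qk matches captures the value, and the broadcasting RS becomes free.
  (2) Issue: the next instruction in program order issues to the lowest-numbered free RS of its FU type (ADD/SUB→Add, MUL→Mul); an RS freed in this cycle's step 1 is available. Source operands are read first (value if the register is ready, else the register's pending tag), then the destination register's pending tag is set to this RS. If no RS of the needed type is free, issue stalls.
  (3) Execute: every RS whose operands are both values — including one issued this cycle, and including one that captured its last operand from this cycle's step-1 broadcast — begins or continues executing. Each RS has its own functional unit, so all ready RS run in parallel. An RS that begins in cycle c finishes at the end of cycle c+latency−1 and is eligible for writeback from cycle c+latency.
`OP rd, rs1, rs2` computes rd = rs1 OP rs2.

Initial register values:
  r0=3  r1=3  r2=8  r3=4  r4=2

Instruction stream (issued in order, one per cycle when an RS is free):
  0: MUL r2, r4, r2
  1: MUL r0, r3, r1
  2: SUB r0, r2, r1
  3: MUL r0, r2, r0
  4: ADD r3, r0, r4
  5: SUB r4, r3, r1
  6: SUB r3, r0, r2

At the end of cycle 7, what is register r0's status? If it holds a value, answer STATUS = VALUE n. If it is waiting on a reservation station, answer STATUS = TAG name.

cycle 1: issue MUL r2<-Mul1 // r0:3,r1:3,r2:Mul1,r3:4,r4:2
cycle 2: issue MUL r0<-Mul2 // r0:Mul2,r1:3,r2:Mul1,r3:4,r4:2
cycle 3: issue SUB r0<-Add1 // r0:Add1,r1:3,r2:Mul1,r3:4,r4:2
cycle 4: stall // r0:Add1,r1:3,r2:Mul1,r3:4,r4:2
cycle 5: CDB Mul1=16; issue MUL r0<-Mul1 // r0:Mul1,r1:3,r2:16,r3:4,r4:2
cycle 6: CDB Mul2=12; issue ADD r3<-Add2 // r0:Mul1,r1:3,r2:16,r3:Add2,r4:2
cycle 7: CDB Add1=13; issue SUB r4<-Add1 // r0:Mul1,r1:3,r2:16,r3:Add2,r4:Add1

STATUS = TAG Mul1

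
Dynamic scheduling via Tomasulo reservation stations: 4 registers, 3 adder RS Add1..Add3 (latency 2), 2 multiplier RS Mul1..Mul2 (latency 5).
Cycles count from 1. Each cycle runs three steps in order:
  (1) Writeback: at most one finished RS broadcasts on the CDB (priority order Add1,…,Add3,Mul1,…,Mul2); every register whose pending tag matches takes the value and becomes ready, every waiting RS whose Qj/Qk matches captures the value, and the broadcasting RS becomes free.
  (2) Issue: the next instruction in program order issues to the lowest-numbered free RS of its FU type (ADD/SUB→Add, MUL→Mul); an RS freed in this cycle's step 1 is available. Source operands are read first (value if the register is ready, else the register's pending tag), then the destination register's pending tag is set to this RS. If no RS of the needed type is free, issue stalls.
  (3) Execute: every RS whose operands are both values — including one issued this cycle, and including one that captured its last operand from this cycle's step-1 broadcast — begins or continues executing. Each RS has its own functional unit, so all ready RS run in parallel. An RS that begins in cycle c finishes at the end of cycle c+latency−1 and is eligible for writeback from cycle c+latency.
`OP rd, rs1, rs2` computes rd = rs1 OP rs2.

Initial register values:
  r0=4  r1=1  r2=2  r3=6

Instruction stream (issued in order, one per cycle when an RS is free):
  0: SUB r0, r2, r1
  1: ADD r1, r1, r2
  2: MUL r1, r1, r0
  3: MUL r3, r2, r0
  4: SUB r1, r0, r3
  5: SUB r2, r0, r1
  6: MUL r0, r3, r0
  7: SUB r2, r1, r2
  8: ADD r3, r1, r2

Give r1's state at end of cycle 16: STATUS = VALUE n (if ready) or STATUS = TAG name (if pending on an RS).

STATUS = VALUE -1

c1: issue SUB r0<-Add1 | r0:Add1,r1:1,r2:2,r3:6
c2: issue ADD r1<-Add2 | r0:Add1,r1:Add2,r2:2,r3:6
c3: CDB Add1=1; issue MUL r1<-Mul1 | r0:1,r1:Mul1,r2:2,r3:6
c4: CDB Add2=3; issue MUL r3<-Mul2 | r0:1,r1:Mul1,r2:2,r3:Mul2
c5: issue SUB r1<-Add1 | r0:1,r1:Add1,r2:2,r3:Mul2
c6: issue SUB r2<-Add2 | r0:1,r1:Add1,r2:Add2,r3:Mul2
c7: stall | r0:1,r1:Add1,r2:Add2,r3:Mul2
c8: stall | r0:1,r1:Add1,r2:Add2,r3:Mul2
c9: CDB Mul1=3; issue MUL r0<-Mul1 | r0:Mul1,r1:Add1,r2:Add2,r3:Mul2
c10: CDB Mul2=2; issue SUB r2<-Add3 | r0:Mul1,r1:Add1,r2:Add3,r3:2
c11: stall | r0:Mul1,r1:Add1,r2:Add3,r3:2
c12: CDB Add1=-1; issue ADD r3<-Add1 | r0:Mul1,r1:-1,r2:Add3,r3:Add1
c13: - | r0:Mul1,r1:-1,r2:Add3,r3:Add1
c14: CDB Add2=2 | r0:Mul1,r1:-1,r2:Add3,r3:Add1
c15: CDB Mul1=2 | r0:2,r1:-1,r2:Add3,r3:Add1
c16: CDB Add3=-3 | r0:2,r1:-1,r2:-3,r3:Add1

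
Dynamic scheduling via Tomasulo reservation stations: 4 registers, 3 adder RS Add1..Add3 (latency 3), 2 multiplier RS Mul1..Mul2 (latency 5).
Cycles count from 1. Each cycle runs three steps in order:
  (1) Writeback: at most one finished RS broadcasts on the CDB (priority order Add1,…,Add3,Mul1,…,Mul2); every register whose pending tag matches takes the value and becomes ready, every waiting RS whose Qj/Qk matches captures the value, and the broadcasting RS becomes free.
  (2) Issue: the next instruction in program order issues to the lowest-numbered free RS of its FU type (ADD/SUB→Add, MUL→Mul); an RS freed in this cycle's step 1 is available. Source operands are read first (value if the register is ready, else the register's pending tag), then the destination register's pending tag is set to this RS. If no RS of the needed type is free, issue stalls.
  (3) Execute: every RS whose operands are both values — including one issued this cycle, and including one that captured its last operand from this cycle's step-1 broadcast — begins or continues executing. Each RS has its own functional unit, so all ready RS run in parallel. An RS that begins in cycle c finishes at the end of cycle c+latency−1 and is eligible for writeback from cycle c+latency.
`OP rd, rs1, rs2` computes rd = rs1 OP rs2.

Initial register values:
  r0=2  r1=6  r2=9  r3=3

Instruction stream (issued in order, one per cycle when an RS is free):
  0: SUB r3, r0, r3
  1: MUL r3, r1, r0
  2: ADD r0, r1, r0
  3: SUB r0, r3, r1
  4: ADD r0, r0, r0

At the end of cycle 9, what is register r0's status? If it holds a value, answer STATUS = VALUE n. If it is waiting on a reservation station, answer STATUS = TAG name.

STATUS = TAG Add3

cycle 1: issue SUB r3<-Add1 // r0:2,r1:6,r2:9,r3:Add1
cycle 2: issue MUL r3<-Mul1 // r0:2,r1:6,r2:9,r3:Mul1
cycle 3: issue ADD r0<-Add2 // r0:Add2,r1:6,r2:9,r3:Mul1
cycle 4: CDB Add1=-1; issue SUB r0<-Add1 // r0:Add1,r1:6,r2:9,r3:Mul1
cycle 5: issue ADD r0<-Add3 // r0:Add3,r1:6,r2:9,r3:Mul1
cycle 6: CDB Add2=8 // r0:Add3,r1:6,r2:9,r3:Mul1
cycle 7: CDB Mul1=12 // r0:Add3,r1:6,r2:9,r3:12
cycle 8: - // r0:Add3,r1:6,r2:9,r3:12
cycle 9: - // r0:Add3,r1:6,r2:9,r3:12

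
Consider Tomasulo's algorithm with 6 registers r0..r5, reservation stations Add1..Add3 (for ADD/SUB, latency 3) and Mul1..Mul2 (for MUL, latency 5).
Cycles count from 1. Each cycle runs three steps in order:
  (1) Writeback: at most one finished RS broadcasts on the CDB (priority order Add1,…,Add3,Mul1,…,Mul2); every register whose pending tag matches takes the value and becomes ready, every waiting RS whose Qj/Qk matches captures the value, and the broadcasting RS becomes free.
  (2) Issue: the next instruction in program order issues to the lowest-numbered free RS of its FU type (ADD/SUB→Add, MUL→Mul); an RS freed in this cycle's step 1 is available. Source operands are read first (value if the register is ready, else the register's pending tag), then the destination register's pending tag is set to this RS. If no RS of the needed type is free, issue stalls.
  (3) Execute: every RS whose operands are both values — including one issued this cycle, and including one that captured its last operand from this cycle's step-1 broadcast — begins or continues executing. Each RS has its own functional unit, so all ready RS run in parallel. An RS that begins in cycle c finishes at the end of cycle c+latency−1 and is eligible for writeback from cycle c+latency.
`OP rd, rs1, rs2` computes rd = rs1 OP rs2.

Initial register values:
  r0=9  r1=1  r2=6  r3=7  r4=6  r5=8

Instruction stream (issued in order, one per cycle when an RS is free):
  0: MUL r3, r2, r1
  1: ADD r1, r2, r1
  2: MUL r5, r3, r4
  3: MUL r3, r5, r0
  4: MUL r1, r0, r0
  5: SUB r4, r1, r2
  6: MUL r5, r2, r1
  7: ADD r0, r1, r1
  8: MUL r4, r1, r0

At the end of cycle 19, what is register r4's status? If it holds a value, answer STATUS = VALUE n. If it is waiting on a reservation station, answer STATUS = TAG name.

cycle 1: issue MUL r3<-Mul1 // r0:9,r1:1,r2:6,r3:Mul1,r4:6,r5:8
cycle 2: issue ADD r1<-Add1 // r0:9,r1:Add1,r2:6,r3:Mul1,r4:6,r5:8
cycle 3: issue MUL r5<-Mul2 // r0:9,r1:Add1,r2:6,r3:Mul1,r4:6,r5:Mul2
cycle 4: stall // r0:9,r1:Add1,r2:6,r3:Mul1,r4:6,r5:Mul2
cycle 5: CDB Add1=7; stall // r0:9,r1:7,r2:6,r3:Mul1,r4:6,r5:Mul2
cycle 6: CDB Mul1=6; issue MUL r3<-Mul1 // r0:9,r1:7,r2:6,r3:Mul1,r4:6,r5:Mul2
cycle 7: stall // r0:9,r1:7,r2:6,r3:Mul1,r4:6,r5:Mul2
cycle 8: stall // r0:9,r1:7,r2:6,r3:Mul1,r4:6,r5:Mul2
cycle 9: stall // r0:9,r1:7,r2:6,r3:Mul1,r4:6,r5:Mul2
cycle 10: stall // r0:9,r1:7,r2:6,r3:Mul1,r4:6,r5:Mul2
cycle 11: CDB Mul2=36; issue MUL r1<-Mul2 // r0:9,r1:Mul2,r2:6,r3:Mul1,r4:6,r5:36
cycle 12: issue SUB r4<-Add1 // r0:9,r1:Mul2,r2:6,r3:Mul1,r4:Add1,r5:36
cycle 13: stall // r0:9,r1:Mul2,r2:6,r3:Mul1,r4:Add1,r5:36
cycle 14: stall // r0:9,r1:Mul2,r2:6,r3:Mul1,r4:Add1,r5:36
cycle 15: stall // r0:9,r1:Mul2,r2:6,r3:Mul1,r4:Add1,r5:36
cycle 16: CDB Mul1=324; issue MUL r5<-Mul1 // r0:9,r1:Mul2,r2:6,r3:324,r4:Add1,r5:Mul1
cycle 17: CDB Mul2=81; issue ADD r0<-Add2 // r0:Add2,r1:81,r2:6,r3:324,r4:Add1,r5:Mul1
cycle 18: issue MUL r4<-Mul2 // r0:Add2,r1:81,r2:6,r3:324,r4:Mul2,r5:Mul1
cycle 19: - // r0:Add2,r1:81,r2:6,r3:324,r4:Mul2,r5:Mul1

STATUS = TAG Mul2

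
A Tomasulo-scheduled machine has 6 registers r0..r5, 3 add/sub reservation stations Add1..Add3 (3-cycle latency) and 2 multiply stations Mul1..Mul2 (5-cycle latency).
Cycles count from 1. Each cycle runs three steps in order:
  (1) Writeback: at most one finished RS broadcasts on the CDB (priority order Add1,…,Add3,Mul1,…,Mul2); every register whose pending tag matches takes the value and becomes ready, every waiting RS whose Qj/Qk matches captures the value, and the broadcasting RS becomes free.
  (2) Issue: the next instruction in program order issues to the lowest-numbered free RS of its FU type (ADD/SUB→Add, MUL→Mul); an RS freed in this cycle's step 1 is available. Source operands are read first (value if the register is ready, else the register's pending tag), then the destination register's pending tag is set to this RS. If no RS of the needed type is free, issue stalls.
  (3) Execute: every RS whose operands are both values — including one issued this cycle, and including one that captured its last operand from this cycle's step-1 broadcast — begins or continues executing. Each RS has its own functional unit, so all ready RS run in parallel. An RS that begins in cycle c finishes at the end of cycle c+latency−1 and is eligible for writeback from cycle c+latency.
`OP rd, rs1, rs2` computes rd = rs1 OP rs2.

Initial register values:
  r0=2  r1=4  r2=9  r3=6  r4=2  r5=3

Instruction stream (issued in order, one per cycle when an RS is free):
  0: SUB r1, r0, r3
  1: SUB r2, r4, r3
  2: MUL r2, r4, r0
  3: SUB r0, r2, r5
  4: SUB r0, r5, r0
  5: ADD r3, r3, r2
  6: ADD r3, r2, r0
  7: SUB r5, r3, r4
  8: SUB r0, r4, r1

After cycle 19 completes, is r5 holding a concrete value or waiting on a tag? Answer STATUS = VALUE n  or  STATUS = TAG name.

STATUS = TAG Add3

cycle 1: issue SUB r1<-Add1 // r0:2,r1:Add1,r2:9,r3:6,r4:2,r5:3
cycle 2: issue SUB r2<-Add2 // r0:2,r1:Add1,r2:Add2,r3:6,r4:2,r5:3
cycle 3: issue MUL r2<-Mul1 // r0:2,r1:Add1,r2:Mul1,r3:6,r4:2,r5:3
cycle 4: CDB Add1=-4; issue SUB r0<-Add1 // r0:Add1,r1:-4,r2:Mul1,r3:6,r4:2,r5:3
cycle 5: CDB Add2=-4; issue SUB r0<-Add2 // r0:Add2,r1:-4,r2:Mul1,r3:6,r4:2,r5:3
cycle 6: issue ADD r3<-Add3 // r0:Add2,r1:-4,r2:Mul1,r3:Add3,r4:2,r5:3
cycle 7: stall // r0:Add2,r1:-4,r2:Mul1,r3:Add3,r4:2,r5:3
cycle 8: CDB Mul1=4; stall // r0:Add2,r1:-4,r2:4,r3:Add3,r4:2,r5:3
cycle 9: stall // r0:Add2,r1:-4,r2:4,r3:Add3,r4:2,r5:3
cycle 10: stall // r0:Add2,r1:-4,r2:4,r3:Add3,r4:2,r5:3
cycle 11: CDB Add1=1; issue ADD r3<-Add1 // r0:Add2,r1:-4,r2:4,r3:Add1,r4:2,r5:3
cycle 12: CDB Add3=10; issue SUB r5<-Add3 // r0:Add2,r1:-4,r2:4,r3:Add1,r4:2,r5:Add3
cycle 13: stall // r0:Add2,r1:-4,r2:4,r3:Add1,r4:2,r5:Add3
cycle 14: CDB Add2=2; issue SUB r0<-Add2 // r0:Add2,r1:-4,r2:4,r3:Add1,r4:2,r5:Add3
cycle 15: - // r0:Add2,r1:-4,r2:4,r3:Add1,r4:2,r5:Add3
cycle 16: - // r0:Add2,r1:-4,r2:4,r3:Add1,r4:2,r5:Add3
cycle 17: CDB Add1=6 // r0:Add2,r1:-4,r2:4,r3:6,r4:2,r5:Add3
cycle 18: CDB Add2=6 // r0:6,r1:-4,r2:4,r3:6,r4:2,r5:Add3
cycle 19: - // r0:6,r1:-4,r2:4,r3:6,r4:2,r5:Add3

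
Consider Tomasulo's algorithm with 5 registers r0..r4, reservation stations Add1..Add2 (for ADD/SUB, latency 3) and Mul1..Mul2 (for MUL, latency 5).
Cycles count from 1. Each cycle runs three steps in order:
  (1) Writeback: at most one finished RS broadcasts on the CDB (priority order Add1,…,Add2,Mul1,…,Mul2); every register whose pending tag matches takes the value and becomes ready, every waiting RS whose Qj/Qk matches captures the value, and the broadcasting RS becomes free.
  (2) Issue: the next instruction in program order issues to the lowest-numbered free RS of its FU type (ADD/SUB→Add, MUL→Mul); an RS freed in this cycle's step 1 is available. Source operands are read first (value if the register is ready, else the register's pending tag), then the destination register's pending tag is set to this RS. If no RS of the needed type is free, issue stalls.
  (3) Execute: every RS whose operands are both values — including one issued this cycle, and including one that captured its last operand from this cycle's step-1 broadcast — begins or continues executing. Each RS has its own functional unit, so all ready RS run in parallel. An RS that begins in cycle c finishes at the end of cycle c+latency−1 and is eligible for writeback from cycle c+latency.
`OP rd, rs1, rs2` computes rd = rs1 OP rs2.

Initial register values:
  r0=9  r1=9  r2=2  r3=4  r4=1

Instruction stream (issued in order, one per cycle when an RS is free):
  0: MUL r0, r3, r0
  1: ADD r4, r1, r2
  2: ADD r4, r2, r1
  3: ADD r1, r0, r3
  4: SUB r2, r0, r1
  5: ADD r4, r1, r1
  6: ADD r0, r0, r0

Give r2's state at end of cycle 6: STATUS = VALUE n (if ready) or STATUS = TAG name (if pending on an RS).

STATUS = TAG Add2

  c1: issue MUL r0<-Mul1  regs: r0:Mul1,r1:9,r2:2,r3:4,r4:1
  c2: issue ADD r4<-Add1  regs: r0:Mul1,r1:9,r2:2,r3:4,r4:Add1
  c3: issue ADD r4<-Add2  regs: r0:Mul1,r1:9,r2:2,r3:4,r4:Add2
  c4: stall  regs: r0:Mul1,r1:9,r2:2,r3:4,r4:Add2
  c5: CDB Add1=11; issue ADD r1<-Add1  regs: r0:Mul1,r1:Add1,r2:2,r3:4,r4:Add2
  c6: CDB Add2=11; issue SUB r2<-Add2  regs: r0:Mul1,r1:Add1,r2:Add2,r3:4,r4:11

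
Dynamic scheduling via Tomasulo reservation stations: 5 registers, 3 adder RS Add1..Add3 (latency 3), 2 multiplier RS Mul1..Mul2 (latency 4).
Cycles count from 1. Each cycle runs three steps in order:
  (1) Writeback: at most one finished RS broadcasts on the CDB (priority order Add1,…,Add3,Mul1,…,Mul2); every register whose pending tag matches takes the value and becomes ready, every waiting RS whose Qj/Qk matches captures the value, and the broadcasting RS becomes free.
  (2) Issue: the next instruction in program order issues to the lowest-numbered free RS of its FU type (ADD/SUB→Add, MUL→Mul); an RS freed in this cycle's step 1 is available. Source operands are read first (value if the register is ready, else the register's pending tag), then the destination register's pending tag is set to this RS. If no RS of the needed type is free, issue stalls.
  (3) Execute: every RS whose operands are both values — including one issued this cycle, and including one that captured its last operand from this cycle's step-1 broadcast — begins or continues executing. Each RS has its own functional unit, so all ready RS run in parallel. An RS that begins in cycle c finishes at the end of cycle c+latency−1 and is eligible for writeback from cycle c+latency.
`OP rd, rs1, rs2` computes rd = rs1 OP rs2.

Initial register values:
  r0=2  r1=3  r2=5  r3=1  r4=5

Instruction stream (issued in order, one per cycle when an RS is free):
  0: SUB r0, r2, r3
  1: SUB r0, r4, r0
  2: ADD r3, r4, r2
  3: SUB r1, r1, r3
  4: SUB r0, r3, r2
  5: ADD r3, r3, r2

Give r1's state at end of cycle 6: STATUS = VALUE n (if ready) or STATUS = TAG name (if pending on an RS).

STATUS = TAG Add1

  c1: issue SUB r0<-Add1  regs: r0:Add1,r1:3,r2:5,r3:1,r4:5
  c2: issue SUB r0<-Add2  regs: r0:Add2,r1:3,r2:5,r3:1,r4:5
  c3: issue ADD r3<-Add3  regs: r0:Add2,r1:3,r2:5,r3:Add3,r4:5
  c4: CDB Add1=4; issue SUB r1<-Add1  regs: r0:Add2,r1:Add1,r2:5,r3:Add3,r4:5
  c5: stall  regs: r0:Add2,r1:Add1,r2:5,r3:Add3,r4:5
  c6: CDB Add3=10; issue SUB r0<-Add3  regs: r0:Add3,r1:Add1,r2:5,r3:10,r4:5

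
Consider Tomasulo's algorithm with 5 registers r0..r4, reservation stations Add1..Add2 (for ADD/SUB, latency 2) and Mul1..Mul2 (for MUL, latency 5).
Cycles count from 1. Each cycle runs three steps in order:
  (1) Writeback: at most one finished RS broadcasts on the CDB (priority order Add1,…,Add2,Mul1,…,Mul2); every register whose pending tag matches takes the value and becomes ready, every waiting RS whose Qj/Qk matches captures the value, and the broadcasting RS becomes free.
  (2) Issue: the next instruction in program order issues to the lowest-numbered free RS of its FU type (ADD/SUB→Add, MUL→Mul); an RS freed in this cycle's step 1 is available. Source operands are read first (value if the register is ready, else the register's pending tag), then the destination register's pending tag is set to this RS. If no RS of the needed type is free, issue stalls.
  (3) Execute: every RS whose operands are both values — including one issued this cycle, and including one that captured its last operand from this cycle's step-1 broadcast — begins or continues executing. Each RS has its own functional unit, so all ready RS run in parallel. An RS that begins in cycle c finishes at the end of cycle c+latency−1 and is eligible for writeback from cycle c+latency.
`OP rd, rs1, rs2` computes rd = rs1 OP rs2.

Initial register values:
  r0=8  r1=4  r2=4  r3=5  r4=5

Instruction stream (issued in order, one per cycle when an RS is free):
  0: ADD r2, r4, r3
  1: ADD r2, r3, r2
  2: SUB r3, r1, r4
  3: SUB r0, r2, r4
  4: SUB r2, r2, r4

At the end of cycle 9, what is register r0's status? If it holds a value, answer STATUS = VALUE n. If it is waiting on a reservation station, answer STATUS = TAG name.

STATUS = VALUE 10

cycle 1: issue ADD r2<-Add1 // r0:8,r1:4,r2:Add1,r3:5,r4:5
cycle 2: issue ADD r2<-Add2 // r0:8,r1:4,r2:Add2,r3:5,r4:5
cycle 3: CDB Add1=10; issue SUB r3<-Add1 // r0:8,r1:4,r2:Add2,r3:Add1,r4:5
cycle 4: stall // r0:8,r1:4,r2:Add2,r3:Add1,r4:5
cycle 5: CDB Add1=-1; issue SUB r0<-Add1 // r0:Add1,r1:4,r2:Add2,r3:-1,r4:5
cycle 6: CDB Add2=15; issue SUB r2<-Add2 // r0:Add1,r1:4,r2:Add2,r3:-1,r4:5
cycle 7: - // r0:Add1,r1:4,r2:Add2,r3:-1,r4:5
cycle 8: CDB Add1=10 // r0:10,r1:4,r2:Add2,r3:-1,r4:5
cycle 9: CDB Add2=10 // r0:10,r1:4,r2:10,r3:-1,r4:5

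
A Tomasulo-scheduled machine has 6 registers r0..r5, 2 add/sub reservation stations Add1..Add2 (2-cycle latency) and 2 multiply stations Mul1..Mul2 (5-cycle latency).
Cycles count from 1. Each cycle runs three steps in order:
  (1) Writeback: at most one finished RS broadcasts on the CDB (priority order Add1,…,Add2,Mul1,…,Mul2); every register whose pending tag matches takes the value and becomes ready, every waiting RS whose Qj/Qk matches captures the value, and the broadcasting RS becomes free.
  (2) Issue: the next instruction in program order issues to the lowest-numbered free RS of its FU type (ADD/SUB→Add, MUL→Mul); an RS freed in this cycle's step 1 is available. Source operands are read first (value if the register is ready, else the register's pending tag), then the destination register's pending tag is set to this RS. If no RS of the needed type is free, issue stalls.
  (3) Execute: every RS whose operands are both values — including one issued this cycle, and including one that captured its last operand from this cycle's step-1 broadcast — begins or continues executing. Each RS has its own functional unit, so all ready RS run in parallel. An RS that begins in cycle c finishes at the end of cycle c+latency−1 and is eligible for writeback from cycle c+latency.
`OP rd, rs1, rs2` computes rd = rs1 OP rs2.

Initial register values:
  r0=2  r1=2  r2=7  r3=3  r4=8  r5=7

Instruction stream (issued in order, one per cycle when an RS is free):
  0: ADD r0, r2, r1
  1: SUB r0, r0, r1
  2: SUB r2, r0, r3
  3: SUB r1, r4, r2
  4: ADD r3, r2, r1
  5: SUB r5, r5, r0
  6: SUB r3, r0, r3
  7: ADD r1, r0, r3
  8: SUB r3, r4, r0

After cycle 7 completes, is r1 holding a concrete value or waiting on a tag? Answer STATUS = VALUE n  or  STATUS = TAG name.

STATUS = TAG Add2

  c1: issue ADD r0<-Add1  regs: r0:Add1,r1:2,r2:7,r3:3,r4:8,r5:7
  c2: issue SUB r0<-Add2  regs: r0:Add2,r1:2,r2:7,r3:3,r4:8,r5:7
  c3: CDB Add1=9; issue SUB r2<-Add1  regs: r0:Add2,r1:2,r2:Add1,r3:3,r4:8,r5:7
  c4: stall  regs: r0:Add2,r1:2,r2:Add1,r3:3,r4:8,r5:7
  c5: CDB Add2=7; issue SUB r1<-Add2  regs: r0:7,r1:Add2,r2:Add1,r3:3,r4:8,r5:7
  c6: stall  regs: r0:7,r1:Add2,r2:Add1,r3:3,r4:8,r5:7
  c7: CDB Add1=4; issue ADD r3<-Add1  regs: r0:7,r1:Add2,r2:4,r3:Add1,r4:8,r5:7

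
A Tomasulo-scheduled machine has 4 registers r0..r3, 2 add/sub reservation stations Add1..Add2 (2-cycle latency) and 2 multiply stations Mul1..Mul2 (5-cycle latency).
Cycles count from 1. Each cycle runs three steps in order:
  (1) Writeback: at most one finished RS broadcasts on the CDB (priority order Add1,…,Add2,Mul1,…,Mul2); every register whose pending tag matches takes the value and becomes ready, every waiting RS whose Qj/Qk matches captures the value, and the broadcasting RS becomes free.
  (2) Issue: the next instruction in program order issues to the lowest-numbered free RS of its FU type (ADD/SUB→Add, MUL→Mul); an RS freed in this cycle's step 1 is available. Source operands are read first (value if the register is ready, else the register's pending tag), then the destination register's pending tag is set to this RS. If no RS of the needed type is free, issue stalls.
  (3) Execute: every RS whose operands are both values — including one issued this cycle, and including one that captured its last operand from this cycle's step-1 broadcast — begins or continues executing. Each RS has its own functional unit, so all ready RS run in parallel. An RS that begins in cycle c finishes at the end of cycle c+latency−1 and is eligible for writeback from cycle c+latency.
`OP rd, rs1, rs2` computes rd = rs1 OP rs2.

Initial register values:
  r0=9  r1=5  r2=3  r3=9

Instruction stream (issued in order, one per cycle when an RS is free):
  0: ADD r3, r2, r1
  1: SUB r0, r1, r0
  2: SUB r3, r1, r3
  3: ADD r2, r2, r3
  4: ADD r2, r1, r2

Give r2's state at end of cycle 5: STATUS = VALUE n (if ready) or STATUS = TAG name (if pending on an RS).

cycle 1: issue ADD r3<-Add1 // r0:9,r1:5,r2:3,r3:Add1
cycle 2: issue SUB r0<-Add2 // r0:Add2,r1:5,r2:3,r3:Add1
cycle 3: CDB Add1=8; issue SUB r3<-Add1 // r0:Add2,r1:5,r2:3,r3:Add1
cycle 4: CDB Add2=-4; issue ADD r2<-Add2 // r0:-4,r1:5,r2:Add2,r3:Add1
cycle 5: CDB Add1=-3; issue ADD r2<-Add1 // r0:-4,r1:5,r2:Add1,r3:-3

STATUS = TAG Add1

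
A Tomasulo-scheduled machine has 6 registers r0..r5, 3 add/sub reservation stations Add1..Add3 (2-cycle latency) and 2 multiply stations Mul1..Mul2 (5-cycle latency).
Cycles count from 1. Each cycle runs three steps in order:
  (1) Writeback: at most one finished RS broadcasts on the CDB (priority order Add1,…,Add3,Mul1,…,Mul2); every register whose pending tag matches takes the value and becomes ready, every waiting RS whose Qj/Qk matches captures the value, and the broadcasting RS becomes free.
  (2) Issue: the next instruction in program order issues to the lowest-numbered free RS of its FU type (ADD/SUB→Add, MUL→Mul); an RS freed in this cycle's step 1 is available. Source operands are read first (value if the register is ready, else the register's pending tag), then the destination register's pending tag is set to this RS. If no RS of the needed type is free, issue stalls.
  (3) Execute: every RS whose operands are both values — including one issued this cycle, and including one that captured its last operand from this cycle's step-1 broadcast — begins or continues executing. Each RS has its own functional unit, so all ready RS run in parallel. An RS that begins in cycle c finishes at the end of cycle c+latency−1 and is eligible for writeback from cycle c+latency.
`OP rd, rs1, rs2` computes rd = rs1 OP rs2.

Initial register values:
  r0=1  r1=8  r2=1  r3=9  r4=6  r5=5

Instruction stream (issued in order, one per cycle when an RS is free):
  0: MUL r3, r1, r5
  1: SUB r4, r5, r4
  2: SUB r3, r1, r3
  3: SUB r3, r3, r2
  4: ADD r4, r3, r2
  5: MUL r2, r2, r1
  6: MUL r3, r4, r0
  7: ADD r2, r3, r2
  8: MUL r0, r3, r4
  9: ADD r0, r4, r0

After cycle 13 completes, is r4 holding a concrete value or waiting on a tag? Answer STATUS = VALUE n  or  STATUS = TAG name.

STATUS = VALUE -32

  c1: issue MUL r3<-Mul1  regs: r0:1,r1:8,r2:1,r3:Mul1,r4:6,r5:5
  c2: issue SUB r4<-Add1  regs: r0:1,r1:8,r2:1,r3:Mul1,r4:Add1,r5:5
  c3: issue SUB r3<-Add2  regs: r0:1,r1:8,r2:1,r3:Add2,r4:Add1,r5:5
  c4: CDB Add1=-1; issue SUB r3<-Add1  regs: r0:1,r1:8,r2:1,r3:Add1,r4:-1,r5:5
  c5: issue ADD r4<-Add3  regs: r0:1,r1:8,r2:1,r3:Add1,r4:Add3,r5:5
  c6: CDB Mul1=40; issue MUL r2<-Mul1  regs: r0:1,r1:8,r2:Mul1,r3:Add1,r4:Add3,r5:5
  c7: issue MUL r3<-Mul2  regs: r0:1,r1:8,r2:Mul1,r3:Mul2,r4:Add3,r5:5
  c8: CDB Add2=-32; issue ADD r2<-Add2  regs: r0:1,r1:8,r2:Add2,r3:Mul2,r4:Add3,r5:5
  c9: stall  regs: r0:1,r1:8,r2:Add2,r3:Mul2,r4:Add3,r5:5
  c10: CDB Add1=-33; stall  regs: r0:1,r1:8,r2:Add2,r3:Mul2,r4:Add3,r5:5
  c11: CDB Mul1=8; issue MUL r0<-Mul1  regs: r0:Mul1,r1:8,r2:Add2,r3:Mul2,r4:Add3,r5:5
  c12: CDB Add3=-32; issue ADD r0<-Add1  regs: r0:Add1,r1:8,r2:Add2,r3:Mul2,r4:-32,r5:5
  c13: -  regs: r0:Add1,r1:8,r2:Add2,r3:Mul2,r4:-32,r5:5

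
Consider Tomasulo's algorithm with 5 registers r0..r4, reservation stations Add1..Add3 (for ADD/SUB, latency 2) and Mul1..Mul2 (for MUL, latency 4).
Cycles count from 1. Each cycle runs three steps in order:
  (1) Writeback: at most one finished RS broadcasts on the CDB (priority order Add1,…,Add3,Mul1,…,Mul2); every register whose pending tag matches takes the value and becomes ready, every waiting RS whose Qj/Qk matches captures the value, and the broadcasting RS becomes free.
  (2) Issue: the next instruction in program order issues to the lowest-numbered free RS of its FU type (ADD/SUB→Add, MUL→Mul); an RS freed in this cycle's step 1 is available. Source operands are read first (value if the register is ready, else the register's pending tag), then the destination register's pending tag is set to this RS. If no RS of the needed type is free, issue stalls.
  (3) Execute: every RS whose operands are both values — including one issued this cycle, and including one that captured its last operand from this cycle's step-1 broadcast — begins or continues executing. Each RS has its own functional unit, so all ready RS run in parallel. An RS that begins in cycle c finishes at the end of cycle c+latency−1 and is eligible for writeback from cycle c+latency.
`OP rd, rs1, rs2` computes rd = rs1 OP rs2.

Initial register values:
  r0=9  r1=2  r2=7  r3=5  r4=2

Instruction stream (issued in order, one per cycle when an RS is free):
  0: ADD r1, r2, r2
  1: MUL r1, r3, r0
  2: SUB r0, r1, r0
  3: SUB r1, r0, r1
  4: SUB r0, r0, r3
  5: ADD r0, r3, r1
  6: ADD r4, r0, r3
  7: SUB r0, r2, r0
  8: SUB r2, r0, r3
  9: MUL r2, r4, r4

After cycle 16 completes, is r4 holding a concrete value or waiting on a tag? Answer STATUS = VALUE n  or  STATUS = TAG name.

STATUS = VALUE 1

cycle 1: issue ADD r1<-Add1 // r0:9,r1:Add1,r2:7,r3:5,r4:2
cycle 2: issue MUL r1<-Mul1 // r0:9,r1:Mul1,r2:7,r3:5,r4:2
cycle 3: CDB Add1=14; issue SUB r0<-Add1 // r0:Add1,r1:Mul1,r2:7,r3:5,r4:2
cycle 4: issue SUB r1<-Add2 // r0:Add1,r1:Add2,r2:7,r3:5,r4:2
cycle 5: issue SUB r0<-Add3 // r0:Add3,r1:Add2,r2:7,r3:5,r4:2
cycle 6: CDB Mul1=45; stall // r0:Add3,r1:Add2,r2:7,r3:5,r4:2
cycle 7: stall // r0:Add3,r1:Add2,r2:7,r3:5,r4:2
cycle 8: CDB Add1=36; issue ADD r0<-Add1 // r0:Add1,r1:Add2,r2:7,r3:5,r4:2
cycle 9: stall // r0:Add1,r1:Add2,r2:7,r3:5,r4:2
cycle 10: CDB Add2=-9; issue ADD r4<-Add2 // r0:Add1,r1:-9,r2:7,r3:5,r4:Add2
cycle 11: CDB Add3=31; issue SUB r0<-Add3 // r0:Add3,r1:-9,r2:7,r3:5,r4:Add2
cycle 12: CDB Add1=-4; issue SUB r2<-Add1 // r0:Add3,r1:-9,r2:Add1,r3:5,r4:Add2
cycle 13: issue MUL r2<-Mul1 // r0:Add3,r1:-9,r2:Mul1,r3:5,r4:Add2
cycle 14: CDB Add2=1 // r0:Add3,r1:-9,r2:Mul1,r3:5,r4:1
cycle 15: CDB Add3=11 // r0:11,r1:-9,r2:Mul1,r3:5,r4:1
cycle 16: - // r0:11,r1:-9,r2:Mul1,r3:5,r4:1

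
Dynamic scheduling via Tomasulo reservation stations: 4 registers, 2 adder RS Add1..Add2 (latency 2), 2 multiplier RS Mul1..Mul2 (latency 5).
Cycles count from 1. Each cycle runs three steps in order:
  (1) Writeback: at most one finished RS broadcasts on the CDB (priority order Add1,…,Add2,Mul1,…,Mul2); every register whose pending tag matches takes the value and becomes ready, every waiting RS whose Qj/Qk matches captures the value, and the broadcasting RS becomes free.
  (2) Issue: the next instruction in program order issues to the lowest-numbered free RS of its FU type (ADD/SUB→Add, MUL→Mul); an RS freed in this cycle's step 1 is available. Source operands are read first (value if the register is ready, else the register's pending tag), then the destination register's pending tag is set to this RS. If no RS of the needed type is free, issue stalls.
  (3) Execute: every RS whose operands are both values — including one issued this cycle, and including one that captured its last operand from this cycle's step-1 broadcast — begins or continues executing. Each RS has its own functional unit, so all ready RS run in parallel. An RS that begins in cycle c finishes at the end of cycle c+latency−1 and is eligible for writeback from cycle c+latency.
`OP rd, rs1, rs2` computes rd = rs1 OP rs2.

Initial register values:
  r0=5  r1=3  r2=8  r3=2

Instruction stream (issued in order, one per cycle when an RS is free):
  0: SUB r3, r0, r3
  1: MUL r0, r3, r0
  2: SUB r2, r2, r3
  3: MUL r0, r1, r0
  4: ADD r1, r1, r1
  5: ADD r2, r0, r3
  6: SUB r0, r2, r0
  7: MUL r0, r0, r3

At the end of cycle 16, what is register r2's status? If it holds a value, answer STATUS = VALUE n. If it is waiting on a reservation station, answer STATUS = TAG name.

STATUS = VALUE 48

c1: issue SUB r3<-Add1 | r0:5,r1:3,r2:8,r3:Add1
c2: issue MUL r0<-Mul1 | r0:Mul1,r1:3,r2:8,r3:Add1
c3: CDB Add1=3; issue SUB r2<-Add1 | r0:Mul1,r1:3,r2:Add1,r3:3
c4: issue MUL r0<-Mul2 | r0:Mul2,r1:3,r2:Add1,r3:3
c5: CDB Add1=5; issue ADD r1<-Add1 | r0:Mul2,r1:Add1,r2:5,r3:3
c6: issue ADD r2<-Add2 | r0:Mul2,r1:Add1,r2:Add2,r3:3
c7: CDB Add1=6; issue SUB r0<-Add1 | r0:Add1,r1:6,r2:Add2,r3:3
c8: CDB Mul1=15; issue MUL r0<-Mul1 | r0:Mul1,r1:6,r2:Add2,r3:3
c9: - | r0:Mul1,r1:6,r2:Add2,r3:3
c10: - | r0:Mul1,r1:6,r2:Add2,r3:3
c11: - | r0:Mul1,r1:6,r2:Add2,r3:3
c12: - | r0:Mul1,r1:6,r2:Add2,r3:3
c13: CDB Mul2=45 | r0:Mul1,r1:6,r2:Add2,r3:3
c14: - | r0:Mul1,r1:6,r2:Add2,r3:3
c15: CDB Add2=48 | r0:Mul1,r1:6,r2:48,r3:3
c16: - | r0:Mul1,r1:6,r2:48,r3:3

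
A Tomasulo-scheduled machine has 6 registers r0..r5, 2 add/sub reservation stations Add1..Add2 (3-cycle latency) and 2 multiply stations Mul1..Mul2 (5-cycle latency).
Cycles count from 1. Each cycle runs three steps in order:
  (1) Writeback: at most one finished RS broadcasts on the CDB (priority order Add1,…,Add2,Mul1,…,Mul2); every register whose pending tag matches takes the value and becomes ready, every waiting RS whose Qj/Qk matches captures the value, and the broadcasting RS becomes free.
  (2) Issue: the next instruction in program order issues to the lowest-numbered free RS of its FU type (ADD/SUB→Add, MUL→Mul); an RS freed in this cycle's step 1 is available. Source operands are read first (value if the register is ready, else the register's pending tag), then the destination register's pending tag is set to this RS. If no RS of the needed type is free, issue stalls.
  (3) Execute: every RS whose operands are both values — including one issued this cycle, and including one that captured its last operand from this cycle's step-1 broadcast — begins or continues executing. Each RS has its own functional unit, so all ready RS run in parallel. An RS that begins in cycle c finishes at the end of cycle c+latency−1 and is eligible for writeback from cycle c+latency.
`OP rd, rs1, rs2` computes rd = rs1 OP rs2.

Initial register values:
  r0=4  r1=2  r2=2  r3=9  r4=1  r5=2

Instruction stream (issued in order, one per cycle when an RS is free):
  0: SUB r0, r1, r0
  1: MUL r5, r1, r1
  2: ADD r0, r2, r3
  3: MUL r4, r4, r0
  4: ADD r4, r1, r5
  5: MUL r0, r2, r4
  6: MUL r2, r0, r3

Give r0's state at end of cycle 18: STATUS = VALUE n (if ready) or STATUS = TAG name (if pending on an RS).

STATUS = VALUE 12

c1: issue SUB r0<-Add1 | r0:Add1,r1:2,r2:2,r3:9,r4:1,r5:2
c2: issue MUL r5<-Mul1 | r0:Add1,r1:2,r2:2,r3:9,r4:1,r5:Mul1
c3: issue ADD r0<-Add2 | r0:Add2,r1:2,r2:2,r3:9,r4:1,r5:Mul1
c4: CDB Add1=-2; issue MUL r4<-Mul2 | r0:Add2,r1:2,r2:2,r3:9,r4:Mul2,r5:Mul1
c5: issue ADD r4<-Add1 | r0:Add2,r1:2,r2:2,r3:9,r4:Add1,r5:Mul1
c6: CDB Add2=11; stall | r0:11,r1:2,r2:2,r3:9,r4:Add1,r5:Mul1
c7: CDB Mul1=4; issue MUL r0<-Mul1 | r0:Mul1,r1:2,r2:2,r3:9,r4:Add1,r5:4
c8: stall | r0:Mul1,r1:2,r2:2,r3:9,r4:Add1,r5:4
c9: stall | r0:Mul1,r1:2,r2:2,r3:9,r4:Add1,r5:4
c10: CDB Add1=6; stall | r0:Mul1,r1:2,r2:2,r3:9,r4:6,r5:4
c11: CDB Mul2=11; issue MUL r2<-Mul2 | r0:Mul1,r1:2,r2:Mul2,r3:9,r4:6,r5:4
c12: - | r0:Mul1,r1:2,r2:Mul2,r3:9,r4:6,r5:4
c13: - | r0:Mul1,r1:2,r2:Mul2,r3:9,r4:6,r5:4
c14: - | r0:Mul1,r1:2,r2:Mul2,r3:9,r4:6,r5:4
c15: CDB Mul1=12 | r0:12,r1:2,r2:Mul2,r3:9,r4:6,r5:4
c16: - | r0:12,r1:2,r2:Mul2,r3:9,r4:6,r5:4
c17: - | r0:12,r1:2,r2:Mul2,r3:9,r4:6,r5:4
c18: - | r0:12,r1:2,r2:Mul2,r3:9,r4:6,r5:4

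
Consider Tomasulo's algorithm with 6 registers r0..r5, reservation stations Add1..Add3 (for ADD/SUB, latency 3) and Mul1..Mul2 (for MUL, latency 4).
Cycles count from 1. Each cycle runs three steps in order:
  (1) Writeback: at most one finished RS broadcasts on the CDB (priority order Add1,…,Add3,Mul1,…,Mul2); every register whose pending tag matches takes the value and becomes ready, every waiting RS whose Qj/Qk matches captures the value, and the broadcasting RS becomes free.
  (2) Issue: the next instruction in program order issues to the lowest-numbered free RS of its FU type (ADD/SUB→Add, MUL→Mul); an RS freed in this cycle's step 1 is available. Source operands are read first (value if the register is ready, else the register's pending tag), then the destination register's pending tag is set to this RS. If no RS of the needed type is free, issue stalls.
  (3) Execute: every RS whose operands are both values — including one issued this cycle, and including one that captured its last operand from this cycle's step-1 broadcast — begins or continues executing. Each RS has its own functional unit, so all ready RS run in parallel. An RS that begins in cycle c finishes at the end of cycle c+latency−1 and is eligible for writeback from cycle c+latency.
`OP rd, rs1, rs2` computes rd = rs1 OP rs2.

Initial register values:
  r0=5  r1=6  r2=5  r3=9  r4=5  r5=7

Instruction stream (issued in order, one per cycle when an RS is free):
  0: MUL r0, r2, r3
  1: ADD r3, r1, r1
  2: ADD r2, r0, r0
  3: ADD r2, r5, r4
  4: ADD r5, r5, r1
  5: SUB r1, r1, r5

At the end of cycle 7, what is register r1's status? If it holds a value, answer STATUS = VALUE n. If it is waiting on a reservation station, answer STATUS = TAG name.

STATUS = TAG Add3

c1: issue MUL r0<-Mul1 | r0:Mul1,r1:6,r2:5,r3:9,r4:5,r5:7
c2: issue ADD r3<-Add1 | r0:Mul1,r1:6,r2:5,r3:Add1,r4:5,r5:7
c3: issue ADD r2<-Add2 | r0:Mul1,r1:6,r2:Add2,r3:Add1,r4:5,r5:7
c4: issue ADD r2<-Add3 | r0:Mul1,r1:6,r2:Add3,r3:Add1,r4:5,r5:7
c5: CDB Add1=12; issue ADD r5<-Add1 | r0:Mul1,r1:6,r2:Add3,r3:12,r4:5,r5:Add1
c6: CDB Mul1=45; stall | r0:45,r1:6,r2:Add3,r3:12,r4:5,r5:Add1
c7: CDB Add3=12; issue SUB r1<-Add3 | r0:45,r1:Add3,r2:12,r3:12,r4:5,r5:Add1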